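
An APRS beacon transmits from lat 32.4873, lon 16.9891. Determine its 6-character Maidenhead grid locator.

Add 180° to longitude and 90° to latitude: 196.9891, 122.4873.
Field (20°×10°, letters A–R): lon ⌊196.9891/20⌋ = 9 → J; lat ⌊122.4873/10⌋ = 12 → M.
Square (2°×1°, digits 0–9): lon ⌊16.9891/2⌋ = 8; lat ⌊2.4873/1⌋ = 2.
Subsquare (5′×2.5′, letters a–x): lon ⌊0.9891/0.0833333⌋ = 11 → l; lat ⌊0.4873/0.0416667⌋ = 11 → l.

JM82ll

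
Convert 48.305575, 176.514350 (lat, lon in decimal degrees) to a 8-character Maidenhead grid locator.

Shift to the Maidenhead origin (180°W, 90°S): lon 356.51435, lat 138.30558.
Field: lon ⌊356.51435/20⌋ = 17 → R; lat ⌊138.30558/10⌋ = 13 → N.
Square: lon ⌊16.51435/2⌋ = 8; lat ⌊8.30558/1⌋ = 8.
Subsquare: lon ⌊0.51435/0.0833333⌋ = 6 → g; lat ⌊0.30558/0.0416667⌋ = 7 → h.
Extended square: lon ⌊0.01435/0.00833333⌋ = 1; lat ⌊0.01391/0.00416667⌋ = 3.

RN88gh13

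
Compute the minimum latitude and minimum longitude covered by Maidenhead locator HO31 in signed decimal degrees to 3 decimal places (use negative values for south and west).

51.000, -34.000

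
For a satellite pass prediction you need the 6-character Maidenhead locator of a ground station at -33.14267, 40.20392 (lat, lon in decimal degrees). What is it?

Add 180° to longitude and 90° to latitude: 220.2039, 56.8573.
Field (20°×10°, letters A–R): lon ⌊220.2039/20⌋ = 11 → L; lat ⌊56.8573/10⌋ = 5 → F.
Square (2°×1°, digits 0–9): lon ⌊0.2039/2⌋ = 0; lat ⌊6.8573/1⌋ = 6.
Subsquare (5′×2.5′, letters a–x): lon ⌊0.2039/0.0833333⌋ = 2 → c; lat ⌊0.8573/0.0416667⌋ = 20 → u.

LF06cu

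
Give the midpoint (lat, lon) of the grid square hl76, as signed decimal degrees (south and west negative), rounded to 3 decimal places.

Field H=7, L=11: +7·20° lon, +11·10° lat → SW at lon -40°, lat 20°.
Square 7, 6: +7·2° lon, +6·1° lat → SW at lon -26°, lat 26°.
Cell spans 2° lon × 1° lat. Centre is SW corner plus half of each.
latitude 26.500, longitude -25.000.

26.500, -25.000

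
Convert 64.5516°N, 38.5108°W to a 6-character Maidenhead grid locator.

Shift to the Maidenhead origin (180°W, 90°S): lon 141.4892, lat 154.5516.
Field: 141.4892/20 → 7 → H, 154.5516/10 → 15 → P; chars HP.
Square: 1.4892/2 → 0, 4.5516/1 → 4; chars 04.
Subsquare: 1.4892/0.0833333 → 17 → r, 0.5516/0.0416667 → 13 → n; chars rn.

HP04rn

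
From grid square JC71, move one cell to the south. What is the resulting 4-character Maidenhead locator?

JC70

Latitude square 1; −1 → 0.
The longitude characters are unchanged.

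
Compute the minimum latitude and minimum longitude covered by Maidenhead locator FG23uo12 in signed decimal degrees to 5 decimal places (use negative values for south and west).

-26.40833, -74.32500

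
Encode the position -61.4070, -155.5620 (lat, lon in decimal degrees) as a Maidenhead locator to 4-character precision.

BC28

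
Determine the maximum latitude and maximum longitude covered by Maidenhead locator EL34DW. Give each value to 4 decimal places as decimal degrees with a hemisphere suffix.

24.9583° N, 93.6667° W

Field E=4, L=11: +4·20° lon, +11·10° lat → SW at lon -100°, lat 20°.
Square 3, 4: +3·2° lon, +4·1° lat → SW at lon -94°, lat 24°.
Subsquare d=3, w=22: +3·0.0833333° lon, +22·0.0416667° lat → SW at lon -93.75°, lat 24.9167°.
Cell spans 0.0833333° lon × 0.0416667° lat. NE corner is SW corner plus one full cell.
latitude 24.9583° N, longitude 93.6667° W.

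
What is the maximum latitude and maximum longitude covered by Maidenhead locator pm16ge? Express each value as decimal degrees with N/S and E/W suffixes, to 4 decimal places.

36.2083° N, 122.5833° E

Field P=15, M=12: +15·20° lon, +12·10° lat → SW at lon 120°, lat 30°.
Square 1, 6: +1·2° lon, +6·1° lat → SW at lon 122°, lat 36°.
Subsquare g=6, e=4: +6·0.0833333° lon, +4·0.0416667° lat → SW at lon 122.5°, lat 36.1667°.
Cell spans 0.0833333° lon × 0.0416667° lat. NE corner is SW corner plus one full cell.
latitude 36.2083° N, longitude 122.5833° E.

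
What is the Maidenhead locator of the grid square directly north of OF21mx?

Latitude subsquare x = 23; +1 → 24, wraps to 0 = a, carry into square.
Latitude square 1; +1 → 2.
The longitude characters are unchanged.

OF22ma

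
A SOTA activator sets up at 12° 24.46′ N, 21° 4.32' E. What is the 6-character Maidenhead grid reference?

KK02mj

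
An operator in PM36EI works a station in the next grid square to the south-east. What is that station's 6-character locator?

PM36fh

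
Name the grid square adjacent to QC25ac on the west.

QC15xc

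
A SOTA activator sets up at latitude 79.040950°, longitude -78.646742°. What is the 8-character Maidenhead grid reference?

FQ09qa29

Add 180° to longitude and 90° to latitude: 101.35326, 169.04095.
Field (20°×10°, letters A–R): 101.35326/20 → 5 → F, 169.04095/10 → 16 → Q; chars FQ.
Square (2°×1°, digits 0–9): 1.35326/2 → 0, 9.04095/1 → 9; chars 09.
Subsquare (5′×2.5′, letters a–x): 1.35326/0.0833333 → 16 → q, 0.04095/0.0416667 → 0 → a; chars qa.
Extended square (30″×15″, digits 0–9): 0.01992/0.00833333 → 2, 0.04095/0.00416667 → 9; chars 29.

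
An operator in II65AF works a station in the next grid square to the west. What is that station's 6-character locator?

II55xf

Longitude subsquare a = 0; −1 → -1, wraps to 23 = x, carry into square.
Longitude square 6; −1 → 5.
The latitude characters are unchanged.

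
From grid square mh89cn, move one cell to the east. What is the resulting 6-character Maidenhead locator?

Longitude subsquare c = 2; +1 → 3 = d.
The latitude characters are unchanged.

MH89dn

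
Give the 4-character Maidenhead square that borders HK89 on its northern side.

Latitude square 9; +1 → 10, wraps to 0, carry into field.
Latitude field K = 10; +1 → 11 = L.
The longitude characters are unchanged.

HL80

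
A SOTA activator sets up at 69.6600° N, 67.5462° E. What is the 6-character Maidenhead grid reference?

MP39sp

Shift to the Maidenhead origin (180°W, 90°S): lon 247.5462, lat 159.6600.
Field: 247.5462/20 → 12 → M, 159.6600/10 → 15 → P; chars MP.
Square: 7.5462/2 → 3, 9.6600/1 → 9; chars 39.
Subsquare: 1.5462/0.0833333 → 18 → s, 0.6600/0.0416667 → 15 → p; chars sp.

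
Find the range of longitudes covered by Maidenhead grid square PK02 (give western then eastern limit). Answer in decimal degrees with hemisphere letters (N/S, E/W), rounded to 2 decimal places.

Field P=15, K=10: +15·20° lon, +10·10° lat → SW at lon 120°, lat 10°.
Square 0, 2: +0·2° lon, +2·1° lat → SW at lon 120°, lat 12°.
Cell spans 2° lon × 1° lat.
west 120.00° E, east 122.00° E.

120.00° E, 122.00° E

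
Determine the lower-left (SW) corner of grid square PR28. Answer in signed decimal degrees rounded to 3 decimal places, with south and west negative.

88.000, 124.000

Field P=15, R=17: +15·20° lon, +17·10° lat → SW at lon 120°, lat 80°.
Square 2, 8: +2·2° lon, +8·1° lat → SW at lon 124°, lat 88°.
latitude 88.000, longitude 124.000.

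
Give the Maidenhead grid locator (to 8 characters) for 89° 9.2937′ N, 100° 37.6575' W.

Add 180° to longitude and 90° to latitude: 79.37238, 179.15490.
Field: 79.37238/20 → 3 → D, 179.15490/10 → 17 → R; chars DR.
Square: 19.37238/2 → 9, 9.15490/1 → 9; chars 99.
Subsquare: 1.37238/0.0833333 → 16 → q, 0.15490/0.0416667 → 3 → d; chars qd.
Extended square: 0.03904/0.00833333 → 4, 0.02990/0.00416667 → 7; chars 47.

DR99qd47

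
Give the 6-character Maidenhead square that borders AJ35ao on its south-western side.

Longitude subsquare a = 0; −1 → -1, wraps to 23 = x, carry into square.
Longitude square 3; −1 → 2.
Latitude subsquare o = 14; −1 → 13 = n.

AJ25xn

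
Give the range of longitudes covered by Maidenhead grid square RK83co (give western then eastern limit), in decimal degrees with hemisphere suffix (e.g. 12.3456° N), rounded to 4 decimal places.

176.1667° E, 176.2500° E

Field R=17, K=10: +17·20° lon, +10·10° lat → SW at lon 160°, lat 10°.
Square 8, 3: +8·2° lon, +3·1° lat → SW at lon 176°, lat 13°.
Subsquare c=2, o=14: +2·0.0833333° lon, +14·0.0416667° lat → SW at lon 176.167°, lat 13.5833°.
Cell spans 0.0833333° lon × 0.0416667° lat.
west 176.1667° E, east 176.2500° E.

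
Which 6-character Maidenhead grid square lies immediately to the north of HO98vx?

Latitude subsquare x = 23; +1 → 24, wraps to 0 = a, carry into square.
Latitude square 8; +1 → 9.
The longitude characters are unchanged.

HO99va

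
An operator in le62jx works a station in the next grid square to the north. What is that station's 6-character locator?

LE63ja

Latitude subsquare x = 23; +1 → 24, wraps to 0 = a, carry into square.
Latitude square 2; +1 → 3.
The longitude characters are unchanged.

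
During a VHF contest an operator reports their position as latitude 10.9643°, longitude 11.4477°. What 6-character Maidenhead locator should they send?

JK50rx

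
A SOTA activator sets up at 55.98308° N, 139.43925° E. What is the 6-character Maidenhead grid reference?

PO95rx

Offset from 180°W / 90°S: lon 319.4393°, lat 145.9831°.
Field: 319.4393/20 → 15 → P, 145.9831/10 → 14 → O; chars PO.
Square: 19.4393/2 → 9, 5.9831/1 → 5; chars 95.
Subsquare: 1.4393/0.0833333 → 17 → r, 0.9831/0.0416667 → 23 → x; chars rx.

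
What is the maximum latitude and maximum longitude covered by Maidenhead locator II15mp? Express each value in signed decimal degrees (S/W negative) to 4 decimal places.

-4.3333, -16.9167

Field I=8, I=8: +8·20° lon, +8·10° lat → SW at lon -20°, lat -10°.
Square 1, 5: +1·2° lon, +5·1° lat → SW at lon -18°, lat -5°.
Subsquare m=12, p=15: +12·0.0833333° lon, +15·0.0416667° lat → SW at lon -17°, lat -4.375°.
Cell spans 0.0833333° lon × 0.0416667° lat. NE corner is SW corner plus one full cell.
latitude -4.3333, longitude -16.9167.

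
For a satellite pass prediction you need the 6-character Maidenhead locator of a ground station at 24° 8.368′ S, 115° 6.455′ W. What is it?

DG25ku

Shift to the Maidenhead origin (180°W, 90°S): lon 64.8924, lat 65.8605.
Field: lon ⌊64.8924/20⌋ = 3 → D; lat ⌊65.8605/10⌋ = 6 → G.
Square: lon ⌊4.8924/2⌋ = 2; lat ⌊5.8605/1⌋ = 5.
Subsquare: lon ⌊0.8924/0.0833333⌋ = 10 → k; lat ⌊0.8605/0.0416667⌋ = 20 → u.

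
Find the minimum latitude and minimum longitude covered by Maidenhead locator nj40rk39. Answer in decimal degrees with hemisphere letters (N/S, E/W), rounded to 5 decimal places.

0.45417° N, 89.44167° E

Field N=13, J=9: +13·20° lon, +9·10° lat → SW at lon 80°, lat 0°.
Square 4, 0: +4·2° lon, +0·1° lat → SW at lon 88°, lat 0°.
Subsquare r=17, k=10: +17·0.0833333° lon, +10·0.0416667° lat → SW at lon 89.4167°, lat 0.416667°.
Extended square 3, 9: +3·0.00833333° lon, +9·0.00416667° lat → SW at lon 89.4417°, lat 0.454167°.
latitude 0.45417° N, longitude 89.44167° E.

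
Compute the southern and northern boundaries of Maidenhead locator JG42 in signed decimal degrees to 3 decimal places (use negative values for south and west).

Field J=9, G=6: +9·20° lon, +6·10° lat → SW at lon 0°, lat -30°.
Square 4, 2: +4·2° lon, +2·1° lat → SW at lon 8°, lat -28°.
Cell spans 2° lon × 1° lat.
south -28.000, north -27.000.

-28.000, -27.000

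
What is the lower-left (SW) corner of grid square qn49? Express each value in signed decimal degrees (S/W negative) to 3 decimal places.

49.000, 148.000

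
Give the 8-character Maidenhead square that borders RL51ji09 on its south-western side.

RL51ii98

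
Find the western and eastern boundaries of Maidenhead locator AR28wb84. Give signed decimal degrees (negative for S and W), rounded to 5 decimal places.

Field A=0, R=17: +0·20° lon, +17·10° lat → SW at lon -180°, lat 80°.
Square 2, 8: +2·2° lon, +8·1° lat → SW at lon -176°, lat 88°.
Subsquare w=22, b=1: +22·0.0833333° lon, +1·0.0416667° lat → SW at lon -174.167°, lat 88.0417°.
Extended square 8, 4: +8·0.00833333° lon, +4·0.00416667° lat → SW at lon -174.1°, lat 88.0583°.
Cell spans 0.00833333° lon × 0.00416667° lat.
west -174.10000, east -174.09167.

-174.10000, -174.09167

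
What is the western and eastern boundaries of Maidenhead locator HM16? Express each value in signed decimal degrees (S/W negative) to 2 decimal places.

Field H=7, M=12: +7·20° lon, +12·10° lat → SW at lon -40°, lat 30°.
Square 1, 6: +1·2° lon, +6·1° lat → SW at lon -38°, lat 36°.
Cell spans 2° lon × 1° lat.
west -38.00, east -36.00.

-38.00, -36.00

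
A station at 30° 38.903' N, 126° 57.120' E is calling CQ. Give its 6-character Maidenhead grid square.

Add 180° to longitude and 90° to latitude: 306.9520, 120.6484.
Field: lon ⌊306.9520/20⌋ = 15 → P; lat ⌊120.6484/10⌋ = 12 → M.
Square: lon ⌊6.9520/2⌋ = 3; lat ⌊0.6484/1⌋ = 0.
Subsquare: lon ⌊0.9520/0.0833333⌋ = 11 → l; lat ⌊0.6484/0.0416667⌋ = 15 → p.

PM30lp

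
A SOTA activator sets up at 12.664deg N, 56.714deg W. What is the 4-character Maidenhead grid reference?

Shift to the Maidenhead origin (180°W, 90°S): lon 123.29, lat 102.66.
Field: 123.29/20 → 6 → G, 102.66/10 → 10 → K; chars GK.
Square: 3.29/2 → 1, 2.66/1 → 2; chars 12.

GK12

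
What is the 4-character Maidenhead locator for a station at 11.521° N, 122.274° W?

Add 180° to longitude and 90° to latitude: 57.73, 101.52.
Field: 57.73/20 → 2 → C, 101.52/10 → 10 → K; chars CK.
Square: 17.73/2 → 8, 1.52/1 → 1; chars 81.

CK81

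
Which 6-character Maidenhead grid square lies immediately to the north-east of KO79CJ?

KO79dk

Longitude subsquare c = 2; +1 → 3 = d.
Latitude subsquare j = 9; +1 → 10 = k.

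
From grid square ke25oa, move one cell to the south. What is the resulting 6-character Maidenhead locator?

KE24ox

Latitude subsquare a = 0; −1 → -1, wraps to 23 = x, carry into square.
Latitude square 5; −1 → 4.
The longitude characters are unchanged.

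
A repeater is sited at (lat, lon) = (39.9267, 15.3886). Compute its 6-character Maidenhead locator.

JM79qw

Shift to the Maidenhead origin (180°W, 90°S): lon 195.3886, lat 129.9267.
Field: 195.3886/20 → 9 → J, 129.9267/10 → 12 → M; chars JM.
Square: 15.3886/2 → 7, 9.9267/1 → 9; chars 79.
Subsquare: 1.3886/0.0833333 → 16 → q, 0.9267/0.0416667 → 22 → w; chars qw.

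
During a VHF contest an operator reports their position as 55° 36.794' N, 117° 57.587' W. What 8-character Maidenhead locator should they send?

DO15ao47

Shift to the Maidenhead origin (180°W, 90°S): lon 62.04022, lat 145.61323.
Field: lon ⌊62.04022/20⌋ = 3 → D; lat ⌊145.61323/10⌋ = 14 → O.
Square: lon ⌊2.04022/2⌋ = 1; lat ⌊5.61323/1⌋ = 5.
Subsquare: lon ⌊0.04022/0.0833333⌋ = 0 → a; lat ⌊0.61323/0.0416667⌋ = 14 → o.
Extended square: lon ⌊0.04022/0.00833333⌋ = 4; lat ⌊0.02990/0.00416667⌋ = 7.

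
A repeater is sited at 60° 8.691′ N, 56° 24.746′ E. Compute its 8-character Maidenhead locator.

LP80ed94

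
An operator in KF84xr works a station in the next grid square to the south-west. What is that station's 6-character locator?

KF84wq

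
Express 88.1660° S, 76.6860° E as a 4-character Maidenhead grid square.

Shift to the Maidenhead origin (180°W, 90°S): lon 256.69, lat 1.83.
Field: lon ⌊256.69/20⌋ = 12 → M; lat ⌊1.83/10⌋ = 0 → A.
Square: lon ⌊16.69/2⌋ = 8; lat ⌊1.83/1⌋ = 1.

MA81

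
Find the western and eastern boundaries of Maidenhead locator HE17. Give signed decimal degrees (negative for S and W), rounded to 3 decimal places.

-38.000, -36.000

Field H=7, E=4: +7·20° lon, +4·10° lat → SW at lon -40°, lat -50°.
Square 1, 7: +1·2° lon, +7·1° lat → SW at lon -38°, lat -43°.
Cell spans 2° lon × 1° lat.
west -38.000, east -36.000.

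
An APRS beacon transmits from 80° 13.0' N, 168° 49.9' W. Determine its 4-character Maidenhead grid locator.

AR50

Offset from 180°W / 90°S: lon 11.17°, lat 170.22°.
Field (20°×10°, letters A–R): lon ⌊11.17/20⌋ = 0 → A; lat ⌊170.22/10⌋ = 17 → R.
Square (2°×1°, digits 0–9): lon ⌊11.17/2⌋ = 5; lat ⌊0.22/1⌋ = 0.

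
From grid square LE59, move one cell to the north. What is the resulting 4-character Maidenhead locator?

LF50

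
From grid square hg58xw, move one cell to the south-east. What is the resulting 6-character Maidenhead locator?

Longitude subsquare x = 23; +1 → 24, wraps to 0 = a, carry into square.
Longitude square 5; +1 → 6.
Latitude subsquare w = 22; −1 → 21 = v.

HG68av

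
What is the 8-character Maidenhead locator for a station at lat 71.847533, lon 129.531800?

Offset from 180°W / 90°S: lon 309.53180°, lat 161.84753°.
Field (20°×10°, letters A–R): lon ⌊309.53180/20⌋ = 15 → P; lat ⌊161.84753/10⌋ = 16 → Q.
Square (2°×1°, digits 0–9): lon ⌊9.53180/2⌋ = 4; lat ⌊1.84753/1⌋ = 1.
Subsquare (5′×2.5′, letters a–x): lon ⌊1.53180/0.0833333⌋ = 18 → s; lat ⌊0.84753/0.0416667⌋ = 20 → u.
Extended square (30″×15″, digits 0–9): lon ⌊0.03180/0.00833333⌋ = 3; lat ⌊0.01420/0.00416667⌋ = 3.

PQ41su33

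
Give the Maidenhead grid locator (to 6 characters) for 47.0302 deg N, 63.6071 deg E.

Shift to the Maidenhead origin (180°W, 90°S): lon 243.6071, lat 137.0302.
Field: 243.6071/20 → 12 → M, 137.0302/10 → 13 → N; chars MN.
Square: 3.6071/2 → 1, 7.0302/1 → 7; chars 17.
Subsquare: 1.6071/0.0833333 → 19 → t, 0.0302/0.0416667 → 0 → a; chars ta.

MN17ta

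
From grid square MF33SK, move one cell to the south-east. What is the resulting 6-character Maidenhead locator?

MF33tj

Longitude subsquare s = 18; +1 → 19 = t.
Latitude subsquare k = 10; −1 → 9 = j.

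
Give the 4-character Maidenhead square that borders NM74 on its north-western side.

NM65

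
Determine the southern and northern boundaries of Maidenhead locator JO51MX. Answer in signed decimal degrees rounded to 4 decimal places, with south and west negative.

51.9583, 52.0000

Field J=9, O=14: +9·20° lon, +14·10° lat → SW at lon 0°, lat 50°.
Square 5, 1: +5·2° lon, +1·1° lat → SW at lon 10°, lat 51°.
Subsquare m=12, x=23: +12·0.0833333° lon, +23·0.0416667° lat → SW at lon 11°, lat 51.9583°.
Cell spans 0.0833333° lon × 0.0416667° lat.
south 51.9583, north 52.0000.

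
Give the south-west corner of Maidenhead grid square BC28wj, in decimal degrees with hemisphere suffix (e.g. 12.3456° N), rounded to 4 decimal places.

61.6250° S, 154.1667° W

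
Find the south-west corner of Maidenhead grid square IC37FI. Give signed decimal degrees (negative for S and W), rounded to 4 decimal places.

-62.6667, -13.5833

Field I=8, C=2: +8·20° lon, +2·10° lat → SW at lon -20°, lat -70°.
Square 3, 7: +3·2° lon, +7·1° lat → SW at lon -14°, lat -63°.
Subsquare f=5, i=8: +5·0.0833333° lon, +8·0.0416667° lat → SW at lon -13.5833°, lat -62.6667°.
latitude -62.6667, longitude -13.5833.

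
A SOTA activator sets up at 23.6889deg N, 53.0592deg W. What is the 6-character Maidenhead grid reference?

GL33lq

Add 180° to longitude and 90° to latitude: 126.9408, 113.6889.
Field (20°×10°, letters A–R): 126.9408/20 → 6 → G, 113.6889/10 → 11 → L; chars GL.
Square (2°×1°, digits 0–9): 6.9408/2 → 3, 3.6889/1 → 3; chars 33.
Subsquare (5′×2.5′, letters a–x): 0.9408/0.0833333 → 11 → l, 0.6889/0.0416667 → 16 → q; chars lq.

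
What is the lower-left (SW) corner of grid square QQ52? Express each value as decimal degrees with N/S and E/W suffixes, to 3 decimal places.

72.000° N, 150.000° E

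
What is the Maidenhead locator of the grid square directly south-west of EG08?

DG97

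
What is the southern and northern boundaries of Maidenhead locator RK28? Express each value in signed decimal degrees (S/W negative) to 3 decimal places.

18.000, 19.000

Field R=17, K=10: +17·20° lon, +10·10° lat → SW at lon 160°, lat 10°.
Square 2, 8: +2·2° lon, +8·1° lat → SW at lon 164°, lat 18°.
Cell spans 2° lon × 1° lat.
south 18.000, north 19.000.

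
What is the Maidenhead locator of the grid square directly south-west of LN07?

KN96

Longitude square 0; −1 → -1, wraps to 9, carry into field.
Longitude field L = 11; −1 → 10 = K.
Latitude square 7; −1 → 6.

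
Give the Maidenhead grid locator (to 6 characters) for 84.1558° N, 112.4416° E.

Add 180° to longitude and 90° to latitude: 292.4416, 174.1558.
Field: lon ⌊292.4416/20⌋ = 14 → O; lat ⌊174.1558/10⌋ = 17 → R.
Square: lon ⌊12.4416/2⌋ = 6; lat ⌊4.1558/1⌋ = 4.
Subsquare: lon ⌊0.4416/0.0833333⌋ = 5 → f; lat ⌊0.1558/0.0416667⌋ = 3 → d.

OR64fd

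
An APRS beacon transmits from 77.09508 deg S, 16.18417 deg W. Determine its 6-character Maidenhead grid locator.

IB12vv

Add 180° to longitude and 90° to latitude: 163.8158, 12.9049.
Field: lon ⌊163.8158/20⌋ = 8 → I; lat ⌊12.9049/10⌋ = 1 → B.
Square: lon ⌊3.8158/2⌋ = 1; lat ⌊2.9049/1⌋ = 2.
Subsquare: lon ⌊1.8158/0.0833333⌋ = 21 → v; lat ⌊0.9049/0.0416667⌋ = 21 → v.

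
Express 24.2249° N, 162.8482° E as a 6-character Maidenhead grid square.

RL14kf

Add 180° to longitude and 90° to latitude: 342.8482, 114.2249.
Field (20°×10°, letters A–R): lon ⌊342.8482/20⌋ = 17 → R; lat ⌊114.2249/10⌋ = 11 → L.
Square (2°×1°, digits 0–9): lon ⌊2.8482/2⌋ = 1; lat ⌊4.2249/1⌋ = 4.
Subsquare (5′×2.5′, letters a–x): lon ⌊0.8482/0.0833333⌋ = 10 → k; lat ⌊0.2249/0.0416667⌋ = 5 → f.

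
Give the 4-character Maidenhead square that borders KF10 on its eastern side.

Longitude square 1; +1 → 2.
The latitude characters are unchanged.

KF20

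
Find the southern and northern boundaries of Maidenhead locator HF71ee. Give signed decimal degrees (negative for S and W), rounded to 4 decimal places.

Field H=7, F=5: +7·20° lon, +5·10° lat → SW at lon -40°, lat -40°.
Square 7, 1: +7·2° lon, +1·1° lat → SW at lon -26°, lat -39°.
Subsquare e=4, e=4: +4·0.0833333° lon, +4·0.0416667° lat → SW at lon -25.6667°, lat -38.8333°.
Cell spans 0.0833333° lon × 0.0416667° lat.
south -38.8333, north -38.7917.

-38.8333, -38.7917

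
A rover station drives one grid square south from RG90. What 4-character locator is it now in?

Latitude square 0; −1 → -1, wraps to 9, carry into field.
Latitude field G = 6; −1 → 5 = F.
The longitude characters are unchanged.

RF99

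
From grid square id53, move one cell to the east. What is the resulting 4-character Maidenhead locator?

Longitude square 5; +1 → 6.
The latitude characters are unchanged.

ID63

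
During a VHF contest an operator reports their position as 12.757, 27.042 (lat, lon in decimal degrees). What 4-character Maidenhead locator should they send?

Offset from 180°W / 90°S: lon 207.04°, lat 102.76°.
Field (20°×10°, letters A–R): lon ⌊207.04/20⌋ = 10 → K; lat ⌊102.76/10⌋ = 10 → K.
Square (2°×1°, digits 0–9): lon ⌊7.04/2⌋ = 3; lat ⌊2.76/1⌋ = 2.

KK32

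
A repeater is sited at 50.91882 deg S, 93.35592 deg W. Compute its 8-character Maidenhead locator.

ED39hb79

Shift to the Maidenhead origin (180°W, 90°S): lon 86.64408, lat 39.08118.
Field: 86.64408/20 → 4 → E, 39.08118/10 → 3 → D; chars ED.
Square: 6.64408/2 → 3, 9.08118/1 → 9; chars 39.
Subsquare: 0.64408/0.0833333 → 7 → h, 0.08118/0.0416667 → 1 → b; chars hb.
Extended square: 0.06075/0.00833333 → 7, 0.03951/0.00416667 → 9; chars 79.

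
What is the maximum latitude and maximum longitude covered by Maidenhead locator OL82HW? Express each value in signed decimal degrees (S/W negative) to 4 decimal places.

22.9583, 116.6667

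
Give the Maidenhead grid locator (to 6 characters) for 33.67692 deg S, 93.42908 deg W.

EF36gh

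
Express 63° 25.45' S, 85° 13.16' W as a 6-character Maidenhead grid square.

EC76jn

Add 180° to longitude and 90° to latitude: 94.7807, 26.5758.
Field: 94.7807/20 → 4 → E, 26.5758/10 → 2 → C; chars EC.
Square: 14.7807/2 → 7, 6.5758/1 → 6; chars 76.
Subsquare: 0.7807/0.0833333 → 9 → j, 0.5758/0.0416667 → 13 → n; chars jn.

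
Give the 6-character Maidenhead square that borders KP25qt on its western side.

KP25pt

Longitude subsquare q = 16; −1 → 15 = p.
The latitude characters are unchanged.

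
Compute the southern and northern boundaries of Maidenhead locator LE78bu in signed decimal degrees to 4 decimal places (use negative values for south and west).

Field L=11, E=4: +11·20° lon, +4·10° lat → SW at lon 40°, lat -50°.
Square 7, 8: +7·2° lon, +8·1° lat → SW at lon 54°, lat -42°.
Subsquare b=1, u=20: +1·0.0833333° lon, +20·0.0416667° lat → SW at lon 54.0833°, lat -41.1667°.
Cell spans 0.0833333° lon × 0.0416667° lat.
south -41.1667, north -41.1250.

-41.1667, -41.1250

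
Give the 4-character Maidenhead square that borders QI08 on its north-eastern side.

Longitude square 0; +1 → 1.
Latitude square 8; +1 → 9.

QI19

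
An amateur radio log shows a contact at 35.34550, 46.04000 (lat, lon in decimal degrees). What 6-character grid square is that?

LM35ai

Add 180° to longitude and 90° to latitude: 226.0400, 125.3455.
Field (20°×10°, letters A–R): lon ⌊226.0400/20⌋ = 11 → L; lat ⌊125.3455/10⌋ = 12 → M.
Square (2°×1°, digits 0–9): lon ⌊6.0400/2⌋ = 3; lat ⌊5.3455/1⌋ = 5.
Subsquare (5′×2.5′, letters a–x): lon ⌊0.0400/0.0833333⌋ = 0 → a; lat ⌊0.3455/0.0416667⌋ = 8 → i.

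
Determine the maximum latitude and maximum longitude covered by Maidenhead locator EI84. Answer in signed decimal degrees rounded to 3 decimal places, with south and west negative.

-5.000, -82.000

Field E=4, I=8: +4·20° lon, +8·10° lat → SW at lon -100°, lat -10°.
Square 8, 4: +8·2° lon, +4·1° lat → SW at lon -84°, lat -6°.
Cell spans 2° lon × 1° lat. NE corner is SW corner plus one full cell.
latitude -5.000, longitude -82.000.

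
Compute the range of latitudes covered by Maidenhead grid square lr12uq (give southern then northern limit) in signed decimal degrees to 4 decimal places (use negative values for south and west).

82.6667, 82.7083

Field L=11, R=17: +11·20° lon, +17·10° lat → SW at lon 40°, lat 80°.
Square 1, 2: +1·2° lon, +2·1° lat → SW at lon 42°, lat 82°.
Subsquare u=20, q=16: +20·0.0833333° lon, +16·0.0416667° lat → SW at lon 43.6667°, lat 82.6667°.
Cell spans 0.0833333° lon × 0.0416667° lat.
south 82.6667, north 82.7083.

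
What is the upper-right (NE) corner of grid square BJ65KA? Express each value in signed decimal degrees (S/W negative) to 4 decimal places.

5.0417, -147.0833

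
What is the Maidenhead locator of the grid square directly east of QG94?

RG04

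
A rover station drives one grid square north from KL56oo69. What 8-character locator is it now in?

Latitude extended square 9; +1 → 10, wraps to 0, carry into subsquare.
Latitude subsquare o = 14; +1 → 15 = p.
The longitude characters are unchanged.

KL56op60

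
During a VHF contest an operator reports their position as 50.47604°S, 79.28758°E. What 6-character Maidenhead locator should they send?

MD99pm

Offset from 180°W / 90°S: lon 259.2876°, lat 39.5240°.
Field: 259.2876/20 → 12 → M, 39.5240/10 → 3 → D; chars MD.
Square: 19.2876/2 → 9, 9.5240/1 → 9; chars 99.
Subsquare: 1.2876/0.0833333 → 15 → p, 0.5240/0.0416667 → 12 → m; chars pm.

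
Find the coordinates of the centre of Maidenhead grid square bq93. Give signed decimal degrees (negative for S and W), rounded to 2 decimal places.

73.50, -141.00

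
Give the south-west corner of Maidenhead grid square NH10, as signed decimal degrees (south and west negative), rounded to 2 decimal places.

Field N=13, H=7: +13·20° lon, +7·10° lat → SW at lon 80°, lat -20°.
Square 1, 0: +1·2° lon, +0·1° lat → SW at lon 82°, lat -20°.
latitude -20.00, longitude 82.00.

-20.00, 82.00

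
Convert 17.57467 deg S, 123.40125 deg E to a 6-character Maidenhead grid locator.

Add 180° to longitude and 90° to latitude: 303.4013, 72.4253.
Field: 303.4013/20 → 15 → P, 72.4253/10 → 7 → H; chars PH.
Square: 3.4013/2 → 1, 2.4253/1 → 2; chars 12.
Subsquare: 1.4013/0.0833333 → 16 → q, 0.4253/0.0416667 → 10 → k; chars qk.

PH12qk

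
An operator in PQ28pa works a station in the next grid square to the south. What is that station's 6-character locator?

PQ27px

Latitude subsquare a = 0; −1 → -1, wraps to 23 = x, carry into square.
Latitude square 8; −1 → 7.
The longitude characters are unchanged.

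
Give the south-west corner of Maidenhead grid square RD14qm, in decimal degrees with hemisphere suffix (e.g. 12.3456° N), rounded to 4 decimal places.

Field R=17, D=3: +17·20° lon, +3·10° lat → SW at lon 160°, lat -60°.
Square 1, 4: +1·2° lon, +4·1° lat → SW at lon 162°, lat -56°.
Subsquare q=16, m=12: +16·0.0833333° lon, +12·0.0416667° lat → SW at lon 163.333°, lat -55.5°.
latitude 55.5000° S, longitude 163.3333° E.

55.5000° S, 163.3333° E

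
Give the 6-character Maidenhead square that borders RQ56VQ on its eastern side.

Longitude subsquare v = 21; +1 → 22 = w.
The latitude characters are unchanged.

RQ56wq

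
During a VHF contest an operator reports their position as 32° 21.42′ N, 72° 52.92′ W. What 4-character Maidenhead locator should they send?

FM32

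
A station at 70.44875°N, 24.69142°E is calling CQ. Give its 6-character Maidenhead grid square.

Shift to the Maidenhead origin (180°W, 90°S): lon 204.6914, lat 160.4488.
Field: lon ⌊204.6914/20⌋ = 10 → K; lat ⌊160.4488/10⌋ = 16 → Q.
Square: lon ⌊4.6914/2⌋ = 2; lat ⌊0.4488/1⌋ = 0.
Subsquare: lon ⌊0.6914/0.0833333⌋ = 8 → i; lat ⌊0.4488/0.0416667⌋ = 10 → k.

KQ20ik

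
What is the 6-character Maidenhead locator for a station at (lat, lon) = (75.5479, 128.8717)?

Shift to the Maidenhead origin (180°W, 90°S): lon 308.8717, lat 165.5479.
Field: lon ⌊308.8717/20⌋ = 15 → P; lat ⌊165.5479/10⌋ = 16 → Q.
Square: lon ⌊8.8717/2⌋ = 4; lat ⌊5.5479/1⌋ = 5.
Subsquare: lon ⌊0.8717/0.0833333⌋ = 10 → k; lat ⌊0.5479/0.0416667⌋ = 13 → n.

PQ45kn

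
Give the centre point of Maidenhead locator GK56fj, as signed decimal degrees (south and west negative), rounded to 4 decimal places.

16.3958, -49.5417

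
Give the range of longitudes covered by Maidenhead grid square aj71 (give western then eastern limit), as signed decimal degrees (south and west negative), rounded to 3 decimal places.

Field A=0, J=9: +0·20° lon, +9·10° lat → SW at lon -180°, lat 0°.
Square 7, 1: +7·2° lon, +1·1° lat → SW at lon -166°, lat 1°.
Cell spans 2° lon × 1° lat.
west -166.000, east -164.000.

-166.000, -164.000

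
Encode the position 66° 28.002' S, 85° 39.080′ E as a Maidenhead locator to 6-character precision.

NC23tm

Offset from 180°W / 90°S: lon 265.6513°, lat 23.5333°.
Field (20°×10°, letters A–R): 265.6513/20 → 13 → N, 23.5333/10 → 2 → C; chars NC.
Square (2°×1°, digits 0–9): 5.6513/2 → 2, 3.5333/1 → 3; chars 23.
Subsquare (5′×2.5′, letters a–x): 1.6513/0.0833333 → 19 → t, 0.5333/0.0416667 → 12 → m; chars tm.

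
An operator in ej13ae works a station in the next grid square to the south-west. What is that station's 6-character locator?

EJ03xd

Longitude subsquare a = 0; −1 → -1, wraps to 23 = x, carry into square.
Longitude square 1; −1 → 0.
Latitude subsquare e = 4; −1 → 3 = d.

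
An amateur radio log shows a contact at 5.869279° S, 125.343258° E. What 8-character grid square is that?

PI24qd11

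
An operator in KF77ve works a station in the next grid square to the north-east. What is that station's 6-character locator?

KF77wf

Longitude subsquare v = 21; +1 → 22 = w.
Latitude subsquare e = 4; +1 → 5 = f.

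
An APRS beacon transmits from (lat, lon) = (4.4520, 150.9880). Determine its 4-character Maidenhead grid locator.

QJ54

Offset from 180°W / 90°S: lon 330.99°, lat 94.45°.
Field: 330.99/20 → 16 → Q, 94.45/10 → 9 → J; chars QJ.
Square: 10.99/2 → 5, 4.45/1 → 4; chars 54.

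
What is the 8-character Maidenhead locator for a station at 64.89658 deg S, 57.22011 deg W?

Add 180° to longitude and 90° to latitude: 122.77989, 25.10342.
Field (20°×10°, letters A–R): 122.77989/20 → 6 → G, 25.10342/10 → 2 → C; chars GC.
Square (2°×1°, digits 0–9): 2.77989/2 → 1, 5.10342/1 → 5; chars 15.
Subsquare (5′×2.5′, letters a–x): 0.77989/0.0833333 → 9 → j, 0.10342/0.0416667 → 2 → c; chars jc.
Extended square (30″×15″, digits 0–9): 0.02989/0.00833333 → 3, 0.02009/0.00416667 → 4; chars 34.

GC15jc34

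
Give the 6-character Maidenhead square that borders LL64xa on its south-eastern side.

LL73ax

Longitude subsquare x = 23; +1 → 24, wraps to 0 = a, carry into square.
Longitude square 6; +1 → 7.
Latitude subsquare a = 0; −1 → -1, wraps to 23 = x, carry into square.
Latitude square 4; −1 → 3.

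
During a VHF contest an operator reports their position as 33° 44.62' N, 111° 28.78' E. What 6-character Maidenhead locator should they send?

Add 180° to longitude and 90° to latitude: 291.4797, 123.7437.
Field: lon ⌊291.4797/20⌋ = 14 → O; lat ⌊123.7437/10⌋ = 12 → M.
Square: lon ⌊11.4797/2⌋ = 5; lat ⌊3.7437/1⌋ = 3.
Subsquare: lon ⌊1.4797/0.0833333⌋ = 17 → r; lat ⌊0.7437/0.0416667⌋ = 17 → r.

OM53rr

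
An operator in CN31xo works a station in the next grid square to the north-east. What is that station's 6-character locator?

Longitude subsquare x = 23; +1 → 24, wraps to 0 = a, carry into square.
Longitude square 3; +1 → 4.
Latitude subsquare o = 14; +1 → 15 = p.

CN41ap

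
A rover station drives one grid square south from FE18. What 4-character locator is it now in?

FE17

Latitude square 8; −1 → 7.
The longitude characters are unchanged.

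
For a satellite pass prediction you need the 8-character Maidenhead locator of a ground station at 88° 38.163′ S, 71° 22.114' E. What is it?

Shift to the Maidenhead origin (180°W, 90°S): lon 251.36857, lat 1.36395.
Field: 251.36857/20 → 12 → M, 1.36395/10 → 0 → A; chars MA.
Square: 11.36857/2 → 5, 1.36395/1 → 1; chars 51.
Subsquare: 1.36857/0.0833333 → 16 → q, 0.36395/0.0416667 → 8 → i; chars qi.
Extended square: 0.03523/0.00833333 → 4, 0.03062/0.00416667 → 7; chars 47.

MA51qi47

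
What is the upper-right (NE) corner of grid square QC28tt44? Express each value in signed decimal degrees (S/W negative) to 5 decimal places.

-61.18750, 145.62500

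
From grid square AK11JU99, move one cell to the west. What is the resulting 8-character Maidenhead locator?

Longitude extended square 9; −1 → 8.
The latitude characters are unchanged.

AK11ju89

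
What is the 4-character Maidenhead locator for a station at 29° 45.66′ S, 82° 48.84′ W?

EG80

Add 180° to longitude and 90° to latitude: 97.19, 60.24.
Field: 97.19/20 → 4 → E, 60.24/10 → 6 → G; chars EG.
Square: 17.19/2 → 8, 0.24/1 → 0; chars 80.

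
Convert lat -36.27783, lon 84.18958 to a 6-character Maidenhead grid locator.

Add 180° to longitude and 90° to latitude: 264.1896, 53.7222.
Field: 264.1896/20 → 13 → N, 53.7222/10 → 5 → F; chars NF.
Square: 4.1896/2 → 2, 3.7222/1 → 3; chars 23.
Subsquare: 0.1896/0.0833333 → 2 → c, 0.7222/0.0416667 → 17 → r; chars cr.

NF23cr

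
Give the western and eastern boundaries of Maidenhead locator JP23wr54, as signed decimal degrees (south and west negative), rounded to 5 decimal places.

5.87500, 5.88333

Field J=9, P=15: +9·20° lon, +15·10° lat → SW at lon 0°, lat 60°.
Square 2, 3: +2·2° lon, +3·1° lat → SW at lon 4°, lat 63°.
Subsquare w=22, r=17: +22·0.0833333° lon, +17·0.0416667° lat → SW at lon 5.83333°, lat 63.7083°.
Extended square 5, 4: +5·0.00833333° lon, +4·0.00416667° lat → SW at lon 5.875°, lat 63.725°.
Cell spans 0.00833333° lon × 0.00416667° lat.
west 5.87500, east 5.88333.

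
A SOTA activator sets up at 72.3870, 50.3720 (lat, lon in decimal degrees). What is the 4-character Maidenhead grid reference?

Shift to the Maidenhead origin (180°W, 90°S): lon 230.37, lat 162.39.
Field: lon ⌊230.37/20⌋ = 11 → L; lat ⌊162.39/10⌋ = 16 → Q.
Square: lon ⌊10.37/2⌋ = 5; lat ⌊2.39/1⌋ = 2.

LQ52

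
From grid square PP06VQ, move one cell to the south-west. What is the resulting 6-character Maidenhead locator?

PP06up

Longitude subsquare v = 21; −1 → 20 = u.
Latitude subsquare q = 16; −1 → 15 = p.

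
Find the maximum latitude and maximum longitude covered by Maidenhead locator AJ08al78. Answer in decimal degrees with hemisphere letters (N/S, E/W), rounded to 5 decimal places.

8.49583° N, 179.93333° W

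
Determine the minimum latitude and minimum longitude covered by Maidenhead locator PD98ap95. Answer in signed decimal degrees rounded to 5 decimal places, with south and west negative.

-51.35417, 138.07500

Field P=15, D=3: +15·20° lon, +3·10° lat → SW at lon 120°, lat -60°.
Square 9, 8: +9·2° lon, +8·1° lat → SW at lon 138°, lat -52°.
Subsquare a=0, p=15: +0·0.0833333° lon, +15·0.0416667° lat → SW at lon 138°, lat -51.375°.
Extended square 9, 5: +9·0.00833333° lon, +5·0.00416667° lat → SW at lon 138.075°, lat -51.3542°.
latitude -51.35417, longitude 138.07500.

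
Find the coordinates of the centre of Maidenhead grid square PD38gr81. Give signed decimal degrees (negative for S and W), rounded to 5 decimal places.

-51.28542, 126.57083

Field P=15, D=3: +15·20° lon, +3·10° lat → SW at lon 120°, lat -60°.
Square 3, 8: +3·2° lon, +8·1° lat → SW at lon 126°, lat -52°.
Subsquare g=6, r=17: +6·0.0833333° lon, +17·0.0416667° lat → SW at lon 126.5°, lat -51.2917°.
Extended square 8, 1: +8·0.00833333° lon, +1·0.00416667° lat → SW at lon 126.567°, lat -51.2875°.
Cell spans 0.00833333° lon × 0.00416667° lat. Centre is SW corner plus half of each.
latitude -51.28542, longitude 126.57083.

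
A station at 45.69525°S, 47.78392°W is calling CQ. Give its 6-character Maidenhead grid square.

GE64ch

Add 180° to longitude and 90° to latitude: 132.2161, 44.3047.
Field: lon ⌊132.2161/20⌋ = 6 → G; lat ⌊44.3047/10⌋ = 4 → E.
Square: lon ⌊12.2161/2⌋ = 6; lat ⌊4.3047/1⌋ = 4.
Subsquare: lon ⌊0.2161/0.0833333⌋ = 2 → c; lat ⌊0.3047/0.0416667⌋ = 7 → h.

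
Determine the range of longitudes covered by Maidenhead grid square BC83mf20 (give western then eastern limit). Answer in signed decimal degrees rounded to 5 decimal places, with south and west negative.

-142.98333, -142.97500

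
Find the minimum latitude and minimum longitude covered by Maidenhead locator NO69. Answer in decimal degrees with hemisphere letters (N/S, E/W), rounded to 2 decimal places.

59.00° N, 92.00° E

Field N=13, O=14: +13·20° lon, +14·10° lat → SW at lon 80°, lat 50°.
Square 6, 9: +6·2° lon, +9·1° lat → SW at lon 92°, lat 59°.
latitude 59.00° N, longitude 92.00° E.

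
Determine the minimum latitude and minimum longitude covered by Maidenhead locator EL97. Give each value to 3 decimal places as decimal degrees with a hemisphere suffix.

27.000° N, 82.000° W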